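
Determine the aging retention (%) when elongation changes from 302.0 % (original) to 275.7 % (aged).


Retention = aged / original * 100
= 275.7 / 302.0 * 100
= 91.3%

91.3%


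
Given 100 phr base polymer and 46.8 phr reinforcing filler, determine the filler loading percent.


Filler % = filler / (rubber + filler) * 100
= 46.8 / (100 + 46.8) * 100
= 46.8 / 146.8 * 100
= 31.88%

31.88%


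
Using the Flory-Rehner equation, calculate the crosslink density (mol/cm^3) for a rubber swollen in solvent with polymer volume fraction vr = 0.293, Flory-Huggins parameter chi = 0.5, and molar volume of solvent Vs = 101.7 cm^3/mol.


ln(1 - vr) = ln(1 - 0.293) = -0.3467
Numerator = -((-0.3467) + 0.293 + 0.5 * 0.293^2) = 0.0108
Denominator = 101.7 * (0.293^(1/3) - 0.293/2) = 52.6486
nu = 0.0108 / 52.6486 = 2.0514e-04 mol/cm^3

2.0514e-04 mol/cm^3


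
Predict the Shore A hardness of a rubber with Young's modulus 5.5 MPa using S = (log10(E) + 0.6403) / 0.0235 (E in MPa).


log10(E) = 0.0235*S - 0.6403  =>  S = (log10(E) + 0.6403) / 0.0235
log10(5.5) = 0.740363
S = (0.740363 + 0.6403) / 0.0235 = 1.380663 / 0.0235
S = 58.8

Shore A = 58.8


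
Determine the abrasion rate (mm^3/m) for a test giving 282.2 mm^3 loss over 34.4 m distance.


Rate = volume_loss / distance
= 282.2 / 34.4
= 8.203 mm^3/m

8.203 mm^3/m


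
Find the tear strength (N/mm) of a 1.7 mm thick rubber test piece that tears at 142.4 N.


Tear strength = force / thickness
= 142.4 / 1.7
= 83.76 N/mm

83.76 N/mm


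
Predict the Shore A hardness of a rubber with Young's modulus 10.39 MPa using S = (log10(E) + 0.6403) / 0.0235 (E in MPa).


log10(E) = 0.0235*S - 0.6403  =>  S = (log10(E) + 0.6403) / 0.0235
log10(10.39) = 1.016616
S = (1.016616 + 0.6403) / 0.0235 = 1.656916 / 0.0235
S = 70.5

Shore A = 70.5


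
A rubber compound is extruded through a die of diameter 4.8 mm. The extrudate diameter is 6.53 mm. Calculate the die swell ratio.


Die swell ratio = D_extrudate / D_die
= 6.53 / 4.8
= 1.36

Die swell = 1.36


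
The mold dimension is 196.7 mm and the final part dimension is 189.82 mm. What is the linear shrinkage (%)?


Shrinkage = (mold - part) / mold * 100
= (196.7 - 189.82) / 196.7 * 100
= 6.88 / 196.7 * 100
= 3.5%

3.5%


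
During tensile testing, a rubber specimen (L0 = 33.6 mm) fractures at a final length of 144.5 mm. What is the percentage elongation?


Elongation = (Lf - L0) / L0 * 100
= (144.5 - 33.6) / 33.6 * 100
= 110.9 / 33.6 * 100
= 330.1%

330.1%


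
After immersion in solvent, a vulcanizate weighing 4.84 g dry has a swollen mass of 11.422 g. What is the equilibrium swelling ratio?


Q = W_swollen / W_dry
Q = 11.422 / 4.84
Q = 2.36

Q = 2.36


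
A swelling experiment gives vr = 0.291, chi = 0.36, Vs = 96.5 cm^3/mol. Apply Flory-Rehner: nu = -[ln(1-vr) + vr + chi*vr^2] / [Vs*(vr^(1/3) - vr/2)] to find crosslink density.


ln(1 - vr) = ln(1 - 0.291) = -0.3439
Numerator = -((-0.3439) + 0.291 + 0.36 * 0.291^2) = 0.0224
Denominator = 96.5 * (0.291^(1/3) - 0.291/2) = 49.9070
nu = 0.0224 / 49.9070 = 4.4913e-04 mol/cm^3

4.4913e-04 mol/cm^3


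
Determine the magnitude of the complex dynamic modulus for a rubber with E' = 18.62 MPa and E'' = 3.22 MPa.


|E*| = sqrt(E'^2 + E''^2)
= sqrt(18.62^2 + 3.22^2)
= sqrt(346.7044 + 10.3684)
= 18.896 MPa

18.896 MPa


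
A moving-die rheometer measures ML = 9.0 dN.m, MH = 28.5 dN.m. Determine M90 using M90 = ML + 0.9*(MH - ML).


M90 = ML + 0.9 * (MH - ML)
M90 = 9.0 + 0.9 * (28.5 - 9.0)
M90 = 9.0 + 0.9 * 19.5
M90 = 26.55 dN.m

26.55 dN.m


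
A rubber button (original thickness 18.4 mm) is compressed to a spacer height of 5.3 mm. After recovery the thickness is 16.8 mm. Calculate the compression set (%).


CS = (t0 - recovered) / (t0 - ts) * 100
= (18.4 - 16.8) / (18.4 - 5.3) * 100
= 1.6 / 13.1 * 100
= 12.2%

12.2%


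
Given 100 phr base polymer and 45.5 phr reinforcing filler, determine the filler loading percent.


Filler % = filler / (rubber + filler) * 100
= 45.5 / (100 + 45.5) * 100
= 45.5 / 145.5 * 100
= 31.27%

31.27%


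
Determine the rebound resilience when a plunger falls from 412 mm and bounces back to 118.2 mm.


Resilience = h_rebound / h_drop * 100
= 118.2 / 412 * 100
= 28.7%

28.7%


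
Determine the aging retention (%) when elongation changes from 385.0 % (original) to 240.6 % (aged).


Retention = aged / original * 100
= 240.6 / 385.0 * 100
= 62.5%

62.5%


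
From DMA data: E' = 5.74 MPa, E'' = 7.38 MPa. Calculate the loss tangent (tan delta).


tan delta = E'' / E'
= 7.38 / 5.74
= 1.2857

tan delta = 1.2857


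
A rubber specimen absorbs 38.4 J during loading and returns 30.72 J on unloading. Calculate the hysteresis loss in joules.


Hysteresis loss = loading - unloading
= 38.4 - 30.72
= 7.68 J

7.68 J


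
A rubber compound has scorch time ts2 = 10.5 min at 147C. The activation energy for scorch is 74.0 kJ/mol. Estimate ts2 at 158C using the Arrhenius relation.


Convert temperatures: T1 = 147 + 273.15 = 420.15 K, T2 = 158 + 273.15 = 431.15 K
ts2_new = 10.5 * exp(74000 / 8.314 * (1/431.15 - 1/420.15))
1/T2 - 1/T1 = -6.0724e-05
ts2_new = 6.12 min

6.12 min


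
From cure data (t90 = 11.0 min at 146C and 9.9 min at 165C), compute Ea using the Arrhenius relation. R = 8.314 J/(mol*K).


T1 = 419.15 K, T2 = 438.15 K
1/T1 - 1/T2 = 1.0346e-04
ln(t1/t2) = ln(11.0/9.9) = 0.1054
Ea = 8.314 * 0.1054 / 1.0346e-04 = 8466.9422 J/mol
Ea = 8.47 kJ/mol

8.47 kJ/mol


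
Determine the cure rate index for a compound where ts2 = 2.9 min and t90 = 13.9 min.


CRI = 100 / (t90 - ts2)
= 100 / (13.9 - 2.9)
= 100 / 11.0
= 9.09 min^-1

9.09 min^-1


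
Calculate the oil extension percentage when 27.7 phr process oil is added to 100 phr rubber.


Oil % = oil / (100 + oil) * 100
= 27.7 / (100 + 27.7) * 100
= 27.7 / 127.7 * 100
= 21.69%

21.69%


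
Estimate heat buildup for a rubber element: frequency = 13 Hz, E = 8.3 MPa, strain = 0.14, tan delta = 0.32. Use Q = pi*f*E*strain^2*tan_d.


Q = pi * f * E * strain^2 * tan_d
= pi * 13 * 8.3 * 0.14^2 * 0.32
= pi * 13 * 8.3 * 0.0196 * 0.32
= 2.1261

Q = 2.1261


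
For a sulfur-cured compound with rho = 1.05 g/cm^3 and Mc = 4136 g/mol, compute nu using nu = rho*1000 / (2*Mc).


nu = rho * 1000 / (2 * Mc)
nu = 1.05 * 1000 / (2 * 4136)
nu = 1050.0 / 8272
nu = 0.1269 mol/L

0.1269 mol/L


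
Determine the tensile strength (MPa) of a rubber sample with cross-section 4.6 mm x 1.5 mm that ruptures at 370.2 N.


Area = width * thickness = 4.6 * 1.5 = 6.9 mm^2
TS = force / area = 370.2 / 6.9 = 53.65 MPa

53.65 MPa


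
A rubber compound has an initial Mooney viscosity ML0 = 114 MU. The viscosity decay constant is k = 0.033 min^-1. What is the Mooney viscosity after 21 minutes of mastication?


ML = ML0 * exp(-k * t)
ML = 114 * exp(-0.033 * 21)
ML = 114 * 0.5001
ML = 57.01 MU

57.01 MU


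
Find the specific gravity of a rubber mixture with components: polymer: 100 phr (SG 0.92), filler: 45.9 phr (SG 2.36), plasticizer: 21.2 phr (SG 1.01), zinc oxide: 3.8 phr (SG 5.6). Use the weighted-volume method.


Sum of weights = 170.9
Volume contributions:
  polymer: 100/0.92 = 108.6957
  filler: 45.9/2.36 = 19.4492
  plasticizer: 21.2/1.01 = 20.9901
  zinc oxide: 3.8/5.6 = 0.6786
Sum of volumes = 149.8135
SG = 170.9 / 149.8135 = 1.141

SG = 1.141


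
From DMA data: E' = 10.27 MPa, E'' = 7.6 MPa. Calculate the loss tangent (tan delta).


tan delta = E'' / E'
= 7.6 / 10.27
= 0.74

tan delta = 0.74


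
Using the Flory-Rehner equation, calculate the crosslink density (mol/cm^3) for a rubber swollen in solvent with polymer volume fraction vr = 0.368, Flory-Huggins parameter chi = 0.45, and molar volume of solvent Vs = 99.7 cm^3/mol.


ln(1 - vr) = ln(1 - 0.368) = -0.4589
Numerator = -((-0.4589) + 0.368 + 0.45 * 0.368^2) = 0.0299
Denominator = 99.7 * (0.368^(1/3) - 0.368/2) = 53.1012
nu = 0.0299 / 53.1012 = 5.6355e-04 mol/cm^3

5.6355e-04 mol/cm^3


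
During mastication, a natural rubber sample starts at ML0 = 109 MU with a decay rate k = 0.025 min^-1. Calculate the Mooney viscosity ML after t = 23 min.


ML = ML0 * exp(-k * t)
ML = 109 * exp(-0.025 * 23)
ML = 109 * 0.5627
ML = 61.33 MU

61.33 MU


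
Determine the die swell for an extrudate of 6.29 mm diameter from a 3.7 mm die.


Die swell ratio = D_extrudate / D_die
= 6.29 / 3.7
= 1.7

Die swell = 1.7


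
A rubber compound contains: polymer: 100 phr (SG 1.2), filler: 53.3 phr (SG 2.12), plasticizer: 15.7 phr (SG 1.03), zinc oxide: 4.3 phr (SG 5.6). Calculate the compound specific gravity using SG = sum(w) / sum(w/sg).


Sum of weights = 173.3
Volume contributions:
  polymer: 100/1.2 = 83.3333
  filler: 53.3/2.12 = 25.1415
  plasticizer: 15.7/1.03 = 15.2427
  zinc oxide: 4.3/5.6 = 0.7679
Sum of volumes = 124.4854
SG = 173.3 / 124.4854 = 1.392

SG = 1.392


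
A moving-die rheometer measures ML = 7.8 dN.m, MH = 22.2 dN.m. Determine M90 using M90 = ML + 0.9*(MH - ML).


M90 = ML + 0.9 * (MH - ML)
M90 = 7.8 + 0.9 * (22.2 - 7.8)
M90 = 7.8 + 0.9 * 14.4
M90 = 20.76 dN.m

20.76 dN.m


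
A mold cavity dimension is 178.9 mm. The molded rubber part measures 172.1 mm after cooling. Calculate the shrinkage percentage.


Shrinkage = (mold - part) / mold * 100
= (178.9 - 172.1) / 178.9 * 100
= 6.8 / 178.9 * 100
= 3.8%

3.8%


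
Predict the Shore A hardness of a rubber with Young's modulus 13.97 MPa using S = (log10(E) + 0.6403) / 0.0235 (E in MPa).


log10(E) = 0.0235*S - 0.6403  =>  S = (log10(E) + 0.6403) / 0.0235
log10(13.97) = 1.145196
S = (1.145196 + 0.6403) / 0.0235 = 1.785496 / 0.0235
S = 76.0

Shore A = 76.0


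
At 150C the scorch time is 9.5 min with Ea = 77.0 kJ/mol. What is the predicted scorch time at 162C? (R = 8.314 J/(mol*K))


Convert temperatures: T1 = 150 + 273.15 = 423.15 K, T2 = 162 + 273.15 = 435.15 K
ts2_new = 9.5 * exp(77000 / 8.314 * (1/435.15 - 1/423.15))
1/T2 - 1/T1 = -6.5170e-05
ts2_new = 5.2 min

5.2 min


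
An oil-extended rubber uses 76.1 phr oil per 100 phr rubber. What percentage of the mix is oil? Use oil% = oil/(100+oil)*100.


Oil % = oil / (100 + oil) * 100
= 76.1 / (100 + 76.1) * 100
= 76.1 / 176.1 * 100
= 43.21%

43.21%


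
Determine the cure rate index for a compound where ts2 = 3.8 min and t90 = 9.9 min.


CRI = 100 / (t90 - ts2)
= 100 / (9.9 - 3.8)
= 100 / 6.1
= 16.39 min^-1

16.39 min^-1


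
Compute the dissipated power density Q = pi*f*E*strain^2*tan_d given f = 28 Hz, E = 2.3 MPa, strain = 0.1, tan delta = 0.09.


Q = pi * f * E * strain^2 * tan_d
= pi * 28 * 2.3 * 0.1^2 * 0.09
= pi * 28 * 2.3 * 0.0100 * 0.09
= 0.1821

Q = 0.1821


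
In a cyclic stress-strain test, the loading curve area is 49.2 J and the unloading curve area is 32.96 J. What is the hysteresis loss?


Hysteresis loss = loading - unloading
= 49.2 - 32.96
= 16.24 J

16.24 J


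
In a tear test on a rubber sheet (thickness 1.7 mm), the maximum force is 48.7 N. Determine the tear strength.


Tear strength = force / thickness
= 48.7 / 1.7
= 28.65 N/mm

28.65 N/mm


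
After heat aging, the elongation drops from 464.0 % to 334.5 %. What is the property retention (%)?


Retention = aged / original * 100
= 334.5 / 464.0 * 100
= 72.1%

72.1%


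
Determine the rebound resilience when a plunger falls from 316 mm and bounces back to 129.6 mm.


Resilience = h_rebound / h_drop * 100
= 129.6 / 316 * 100
= 41.0%

41.0%


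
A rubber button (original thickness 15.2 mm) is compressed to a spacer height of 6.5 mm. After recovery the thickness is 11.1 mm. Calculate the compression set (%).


CS = (t0 - recovered) / (t0 - ts) * 100
= (15.2 - 11.1) / (15.2 - 6.5) * 100
= 4.1 / 8.7 * 100
= 47.1%

47.1%


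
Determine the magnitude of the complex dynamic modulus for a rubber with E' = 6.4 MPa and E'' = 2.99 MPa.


|E*| = sqrt(E'^2 + E''^2)
= sqrt(6.4^2 + 2.99^2)
= sqrt(40.9600 + 8.9401)
= 7.064 MPa

7.064 MPa


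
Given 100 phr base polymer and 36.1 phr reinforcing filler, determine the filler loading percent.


Filler % = filler / (rubber + filler) * 100
= 36.1 / (100 + 36.1) * 100
= 36.1 / 136.1 * 100
= 26.52%

26.52%


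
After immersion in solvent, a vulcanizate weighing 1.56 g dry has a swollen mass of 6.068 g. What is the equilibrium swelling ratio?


Q = W_swollen / W_dry
Q = 6.068 / 1.56
Q = 3.89

Q = 3.89


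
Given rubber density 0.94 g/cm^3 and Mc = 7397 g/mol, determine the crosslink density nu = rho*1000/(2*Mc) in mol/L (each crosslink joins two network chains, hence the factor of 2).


nu = rho * 1000 / (2 * Mc)
nu = 0.94 * 1000 / (2 * 7397)
nu = 940.0 / 14794
nu = 0.0635 mol/L

0.0635 mol/L


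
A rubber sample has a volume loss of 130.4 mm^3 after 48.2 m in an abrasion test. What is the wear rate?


Rate = volume_loss / distance
= 130.4 / 48.2
= 2.705 mm^3/m

2.705 mm^3/m


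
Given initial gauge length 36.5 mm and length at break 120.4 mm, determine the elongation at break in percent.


Elongation = (Lf - L0) / L0 * 100
= (120.4 - 36.5) / 36.5 * 100
= 83.9 / 36.5 * 100
= 229.9%

229.9%


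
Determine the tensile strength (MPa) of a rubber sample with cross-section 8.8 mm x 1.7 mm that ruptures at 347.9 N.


Area = width * thickness = 8.8 * 1.7 = 14.96 mm^2
TS = force / area = 347.9 / 14.96 = 23.26 MPa

23.26 MPa


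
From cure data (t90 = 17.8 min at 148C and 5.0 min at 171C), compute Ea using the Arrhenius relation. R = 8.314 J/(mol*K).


T1 = 421.15 K, T2 = 444.15 K
1/T1 - 1/T2 = 1.2296e-04
ln(t1/t2) = ln(17.8/5.0) = 1.2698
Ea = 8.314 * 1.2698 / 1.2296e-04 = 85855.9669 J/mol
Ea = 85.86 kJ/mol

85.86 kJ/mol


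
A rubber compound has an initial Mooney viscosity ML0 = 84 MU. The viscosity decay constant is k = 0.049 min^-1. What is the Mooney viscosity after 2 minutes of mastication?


ML = ML0 * exp(-k * t)
ML = 84 * exp(-0.049 * 2)
ML = 84 * 0.9066
ML = 76.16 MU

76.16 MU


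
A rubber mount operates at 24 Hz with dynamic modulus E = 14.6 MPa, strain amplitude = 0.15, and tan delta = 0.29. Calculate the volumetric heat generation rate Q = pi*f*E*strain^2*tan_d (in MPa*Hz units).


Q = pi * f * E * strain^2 * tan_d
= pi * 24 * 14.6 * 0.15^2 * 0.29
= pi * 24 * 14.6 * 0.0225 * 0.29
= 7.1828

Q = 7.1828


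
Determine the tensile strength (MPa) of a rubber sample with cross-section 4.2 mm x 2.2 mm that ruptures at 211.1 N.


Area = width * thickness = 4.2 * 2.2 = 9.24 mm^2
TS = force / area = 211.1 / 9.24 = 22.85 MPa

22.85 MPa


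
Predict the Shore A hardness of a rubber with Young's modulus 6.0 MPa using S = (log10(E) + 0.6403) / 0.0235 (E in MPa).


log10(E) = 0.0235*S - 0.6403  =>  S = (log10(E) + 0.6403) / 0.0235
log10(6.0) = 0.778151
S = (0.778151 + 0.6403) / 0.0235 = 1.418451 / 0.0235
S = 60.4

Shore A = 60.4


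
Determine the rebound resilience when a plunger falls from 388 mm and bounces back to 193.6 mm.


Resilience = h_rebound / h_drop * 100
= 193.6 / 388 * 100
= 49.9%

49.9%


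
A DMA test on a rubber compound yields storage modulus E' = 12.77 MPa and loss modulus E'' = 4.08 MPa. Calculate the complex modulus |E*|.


|E*| = sqrt(E'^2 + E''^2)
= sqrt(12.77^2 + 4.08^2)
= sqrt(163.0729 + 16.6464)
= 13.406 MPa

13.406 MPa


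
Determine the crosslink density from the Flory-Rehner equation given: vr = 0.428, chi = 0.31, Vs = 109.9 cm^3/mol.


ln(1 - vr) = ln(1 - 0.428) = -0.5586
Numerator = -((-0.5586) + 0.428 + 0.31 * 0.428^2) = 0.0738
Denominator = 109.9 * (0.428^(1/3) - 0.428/2) = 59.3034
nu = 0.0738 / 59.3034 = 0.0012 mol/cm^3

0.0012 mol/cm^3


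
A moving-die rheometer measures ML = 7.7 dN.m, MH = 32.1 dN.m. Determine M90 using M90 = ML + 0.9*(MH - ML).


M90 = ML + 0.9 * (MH - ML)
M90 = 7.7 + 0.9 * (32.1 - 7.7)
M90 = 7.7 + 0.9 * 24.4
M90 = 29.66 dN.m

29.66 dN.m


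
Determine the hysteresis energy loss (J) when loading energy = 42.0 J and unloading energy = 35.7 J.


Hysteresis loss = loading - unloading
= 42.0 - 35.7
= 6.3 J

6.3 J


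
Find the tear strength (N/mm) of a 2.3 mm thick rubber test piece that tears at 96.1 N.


Tear strength = force / thickness
= 96.1 / 2.3
= 41.78 N/mm

41.78 N/mm


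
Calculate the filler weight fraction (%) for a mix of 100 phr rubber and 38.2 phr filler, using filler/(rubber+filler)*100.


Filler % = filler / (rubber + filler) * 100
= 38.2 / (100 + 38.2) * 100
= 38.2 / 138.2 * 100
= 27.64%

27.64%


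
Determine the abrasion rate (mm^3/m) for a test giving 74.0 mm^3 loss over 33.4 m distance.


Rate = volume_loss / distance
= 74.0 / 33.4
= 2.216 mm^3/m

2.216 mm^3/m


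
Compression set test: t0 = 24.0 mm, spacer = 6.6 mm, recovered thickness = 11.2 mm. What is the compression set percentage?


CS = (t0 - recovered) / (t0 - ts) * 100
= (24.0 - 11.2) / (24.0 - 6.6) * 100
= 12.8 / 17.4 * 100
= 73.6%

73.6%


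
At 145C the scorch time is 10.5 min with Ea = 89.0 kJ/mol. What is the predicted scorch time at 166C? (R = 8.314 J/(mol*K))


Convert temperatures: T1 = 145 + 273.15 = 418.15 K, T2 = 166 + 273.15 = 439.15 K
ts2_new = 10.5 * exp(89000 / 8.314 * (1/439.15 - 1/418.15))
1/T2 - 1/T1 = -1.1436e-04
ts2_new = 3.09 min

3.09 min


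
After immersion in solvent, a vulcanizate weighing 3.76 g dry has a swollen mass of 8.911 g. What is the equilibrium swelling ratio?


Q = W_swollen / W_dry
Q = 8.911 / 3.76
Q = 2.37

Q = 2.37


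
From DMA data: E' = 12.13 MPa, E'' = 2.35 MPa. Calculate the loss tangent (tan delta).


tan delta = E'' / E'
= 2.35 / 12.13
= 0.1937

tan delta = 0.1937


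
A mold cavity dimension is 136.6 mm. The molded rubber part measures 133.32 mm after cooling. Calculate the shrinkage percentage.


Shrinkage = (mold - part) / mold * 100
= (136.6 - 133.32) / 136.6 * 100
= 3.28 / 136.6 * 100
= 2.4%

2.4%


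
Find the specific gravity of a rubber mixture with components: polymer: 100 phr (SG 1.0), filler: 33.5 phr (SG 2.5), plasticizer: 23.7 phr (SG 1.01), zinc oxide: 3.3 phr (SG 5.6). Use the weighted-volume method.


Sum of weights = 160.5
Volume contributions:
  polymer: 100/1.0 = 100.0000
  filler: 33.5/2.5 = 13.4000
  plasticizer: 23.7/1.01 = 23.4653
  zinc oxide: 3.3/5.6 = 0.5893
Sum of volumes = 137.4546
SG = 160.5 / 137.4546 = 1.168

SG = 1.168


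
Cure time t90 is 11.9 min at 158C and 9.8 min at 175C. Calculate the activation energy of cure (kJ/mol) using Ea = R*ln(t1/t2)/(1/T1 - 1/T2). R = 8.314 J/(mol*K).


T1 = 431.15 K, T2 = 448.15 K
1/T1 - 1/T2 = 8.7983e-05
ln(t1/t2) = ln(11.9/9.8) = 0.1942
Ea = 8.314 * 0.1942 / 8.7983e-05 = 18346.9441 J/mol
Ea = 18.35 kJ/mol

18.35 kJ/mol


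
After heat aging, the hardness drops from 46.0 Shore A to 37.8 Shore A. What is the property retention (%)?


Retention = aged / original * 100
= 37.8 / 46.0 * 100
= 82.2%

82.2%


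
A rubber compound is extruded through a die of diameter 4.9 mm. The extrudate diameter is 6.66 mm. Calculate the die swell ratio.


Die swell ratio = D_extrudate / D_die
= 6.66 / 4.9
= 1.359

Die swell = 1.359


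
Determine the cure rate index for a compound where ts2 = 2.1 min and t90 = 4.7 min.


CRI = 100 / (t90 - ts2)
= 100 / (4.7 - 2.1)
= 100 / 2.6
= 38.46 min^-1

38.46 min^-1


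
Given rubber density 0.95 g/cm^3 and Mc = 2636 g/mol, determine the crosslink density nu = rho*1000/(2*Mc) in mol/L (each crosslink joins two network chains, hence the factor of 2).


nu = rho * 1000 / (2 * Mc)
nu = 0.95 * 1000 / (2 * 2636)
nu = 950.0 / 5272
nu = 0.1802 mol/L

0.1802 mol/L


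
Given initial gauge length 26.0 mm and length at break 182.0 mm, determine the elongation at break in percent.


Elongation = (Lf - L0) / L0 * 100
= (182.0 - 26.0) / 26.0 * 100
= 156.0 / 26.0 * 100
= 600.0%

600.0%


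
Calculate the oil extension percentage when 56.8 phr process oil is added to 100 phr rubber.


Oil % = oil / (100 + oil) * 100
= 56.8 / (100 + 56.8) * 100
= 56.8 / 156.8 * 100
= 36.22%

36.22%


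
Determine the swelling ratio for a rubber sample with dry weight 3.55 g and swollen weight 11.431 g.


Q = W_swollen / W_dry
Q = 11.431 / 3.55
Q = 3.22

Q = 3.22


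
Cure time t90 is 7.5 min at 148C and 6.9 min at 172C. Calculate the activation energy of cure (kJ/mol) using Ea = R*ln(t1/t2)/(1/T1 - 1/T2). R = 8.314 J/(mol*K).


T1 = 421.15 K, T2 = 445.15 K
1/T1 - 1/T2 = 1.2802e-04
ln(t1/t2) = ln(7.5/6.9) = 0.0834
Ea = 8.314 * 0.0834 / 1.2802e-04 = 5415.1717 J/mol
Ea = 5.42 kJ/mol

5.42 kJ/mol


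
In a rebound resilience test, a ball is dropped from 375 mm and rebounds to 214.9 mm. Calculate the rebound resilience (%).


Resilience = h_rebound / h_drop * 100
= 214.9 / 375 * 100
= 57.3%

57.3%


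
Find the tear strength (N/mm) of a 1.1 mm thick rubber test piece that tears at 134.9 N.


Tear strength = force / thickness
= 134.9 / 1.1
= 122.64 N/mm

122.64 N/mm


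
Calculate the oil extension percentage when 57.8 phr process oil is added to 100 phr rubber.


Oil % = oil / (100 + oil) * 100
= 57.8 / (100 + 57.8) * 100
= 57.8 / 157.8 * 100
= 36.63%

36.63%


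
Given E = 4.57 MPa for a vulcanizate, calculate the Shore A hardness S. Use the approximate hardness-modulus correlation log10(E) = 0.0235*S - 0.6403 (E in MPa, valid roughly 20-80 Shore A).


log10(E) = 0.0235*S - 0.6403  =>  S = (log10(E) + 0.6403) / 0.0235
log10(4.57) = 0.659916
S = (0.659916 + 0.6403) / 0.0235 = 1.300216 / 0.0235
S = 55.3

Shore A = 55.3


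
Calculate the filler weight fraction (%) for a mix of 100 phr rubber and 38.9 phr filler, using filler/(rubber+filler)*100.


Filler % = filler / (rubber + filler) * 100
= 38.9 / (100 + 38.9) * 100
= 38.9 / 138.9 * 100
= 28.01%

28.01%


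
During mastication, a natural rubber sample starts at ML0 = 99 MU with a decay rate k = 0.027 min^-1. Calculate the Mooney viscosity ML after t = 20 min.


ML = ML0 * exp(-k * t)
ML = 99 * exp(-0.027 * 20)
ML = 99 * 0.5827
ML = 57.69 MU

57.69 MU


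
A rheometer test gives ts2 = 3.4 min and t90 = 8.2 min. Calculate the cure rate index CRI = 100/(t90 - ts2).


CRI = 100 / (t90 - ts2)
= 100 / (8.2 - 3.4)
= 100 / 4.8
= 20.83 min^-1

20.83 min^-1


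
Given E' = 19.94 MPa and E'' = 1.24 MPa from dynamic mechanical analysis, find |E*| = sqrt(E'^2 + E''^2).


|E*| = sqrt(E'^2 + E''^2)
= sqrt(19.94^2 + 1.24^2)
= sqrt(397.6036 + 1.5376)
= 19.979 MPa

19.979 MPa


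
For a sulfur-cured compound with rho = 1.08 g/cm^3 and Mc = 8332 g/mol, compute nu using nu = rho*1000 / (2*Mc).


nu = rho * 1000 / (2 * Mc)
nu = 1.08 * 1000 / (2 * 8332)
nu = 1080.0 / 16664
nu = 0.0648 mol/L

0.0648 mol/L


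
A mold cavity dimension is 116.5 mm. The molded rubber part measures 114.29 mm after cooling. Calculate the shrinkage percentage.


Shrinkage = (mold - part) / mold * 100
= (116.5 - 114.29) / 116.5 * 100
= 2.21 / 116.5 * 100
= 1.9%

1.9%


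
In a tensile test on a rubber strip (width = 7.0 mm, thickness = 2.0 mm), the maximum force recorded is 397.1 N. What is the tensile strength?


Area = width * thickness = 7.0 * 2.0 = 14.0 mm^2
TS = force / area = 397.1 / 14.0 = 28.36 MPa

28.36 MPa


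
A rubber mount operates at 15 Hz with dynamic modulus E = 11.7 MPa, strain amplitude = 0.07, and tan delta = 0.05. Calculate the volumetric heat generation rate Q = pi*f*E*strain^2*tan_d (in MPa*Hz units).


Q = pi * f * E * strain^2 * tan_d
= pi * 15 * 11.7 * 0.07^2 * 0.05
= pi * 15 * 11.7 * 0.0049 * 0.05
= 0.1351

Q = 0.1351


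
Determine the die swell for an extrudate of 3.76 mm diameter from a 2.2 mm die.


Die swell ratio = D_extrudate / D_die
= 3.76 / 2.2
= 1.709

Die swell = 1.709


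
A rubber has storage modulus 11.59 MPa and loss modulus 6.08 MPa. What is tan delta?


tan delta = E'' / E'
= 6.08 / 11.59
= 0.5246

tan delta = 0.5246


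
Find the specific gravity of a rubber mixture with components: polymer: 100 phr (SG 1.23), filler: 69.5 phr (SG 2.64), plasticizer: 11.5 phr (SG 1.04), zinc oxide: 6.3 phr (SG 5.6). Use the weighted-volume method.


Sum of weights = 187.3
Volume contributions:
  polymer: 100/1.23 = 81.3008
  filler: 69.5/2.64 = 26.3258
  plasticizer: 11.5/1.04 = 11.0577
  zinc oxide: 6.3/5.6 = 1.1250
Sum of volumes = 119.8093
SG = 187.3 / 119.8093 = 1.563

SG = 1.563


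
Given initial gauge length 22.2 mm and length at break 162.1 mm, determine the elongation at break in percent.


Elongation = (Lf - L0) / L0 * 100
= (162.1 - 22.2) / 22.2 * 100
= 139.9 / 22.2 * 100
= 630.2%

630.2%


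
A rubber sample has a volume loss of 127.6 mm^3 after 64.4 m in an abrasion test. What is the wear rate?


Rate = volume_loss / distance
= 127.6 / 64.4
= 1.981 mm^3/m

1.981 mm^3/m


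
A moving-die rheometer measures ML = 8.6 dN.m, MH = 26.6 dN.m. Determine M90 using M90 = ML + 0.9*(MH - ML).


M90 = ML + 0.9 * (MH - ML)
M90 = 8.6 + 0.9 * (26.6 - 8.6)
M90 = 8.6 + 0.9 * 18.0
M90 = 24.8 dN.m

24.8 dN.m


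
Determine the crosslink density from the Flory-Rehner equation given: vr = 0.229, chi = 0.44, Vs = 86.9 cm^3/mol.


ln(1 - vr) = ln(1 - 0.229) = -0.2601
Numerator = -((-0.2601) + 0.229 + 0.44 * 0.229^2) = 0.0080
Denominator = 86.9 * (0.229^(1/3) - 0.229/2) = 43.2157
nu = 0.0080 / 43.2157 = 1.8495e-04 mol/cm^3

1.8495e-04 mol/cm^3


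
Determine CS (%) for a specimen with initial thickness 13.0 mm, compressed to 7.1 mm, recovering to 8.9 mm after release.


CS = (t0 - recovered) / (t0 - ts) * 100
= (13.0 - 8.9) / (13.0 - 7.1) * 100
= 4.1 / 5.9 * 100
= 69.5%

69.5%


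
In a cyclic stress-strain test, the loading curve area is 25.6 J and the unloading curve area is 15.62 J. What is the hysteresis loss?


Hysteresis loss = loading - unloading
= 25.6 - 15.62
= 9.98 J

9.98 J


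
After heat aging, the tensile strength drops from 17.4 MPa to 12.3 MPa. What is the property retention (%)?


Retention = aged / original * 100
= 12.3 / 17.4 * 100
= 70.7%

70.7%


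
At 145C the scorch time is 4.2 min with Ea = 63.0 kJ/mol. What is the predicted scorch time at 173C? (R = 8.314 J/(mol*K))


Convert temperatures: T1 = 145 + 273.15 = 418.15 K, T2 = 173 + 273.15 = 446.15 K
ts2_new = 4.2 * exp(63000 / 8.314 * (1/446.15 - 1/418.15))
1/T2 - 1/T1 = -1.5009e-04
ts2_new = 1.35 min

1.35 min


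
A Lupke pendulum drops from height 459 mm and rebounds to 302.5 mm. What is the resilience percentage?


Resilience = h_rebound / h_drop * 100
= 302.5 / 459 * 100
= 65.9%

65.9%


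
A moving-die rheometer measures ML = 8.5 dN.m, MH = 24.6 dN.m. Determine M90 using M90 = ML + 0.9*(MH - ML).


M90 = ML + 0.9 * (MH - ML)
M90 = 8.5 + 0.9 * (24.6 - 8.5)
M90 = 8.5 + 0.9 * 16.1
M90 = 22.99 dN.m

22.99 dN.m


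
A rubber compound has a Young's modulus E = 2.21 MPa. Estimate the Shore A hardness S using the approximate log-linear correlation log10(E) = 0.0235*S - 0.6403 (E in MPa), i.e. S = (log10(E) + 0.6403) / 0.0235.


log10(E) = 0.0235*S - 0.6403  =>  S = (log10(E) + 0.6403) / 0.0235
log10(2.21) = 0.344392
S = (0.344392 + 0.6403) / 0.0235 = 0.984692 / 0.0235
S = 41.9

Shore A = 41.9


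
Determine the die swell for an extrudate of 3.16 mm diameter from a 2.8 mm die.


Die swell ratio = D_extrudate / D_die
= 3.16 / 2.8
= 1.129

Die swell = 1.129


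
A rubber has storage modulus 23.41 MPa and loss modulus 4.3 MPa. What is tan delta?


tan delta = E'' / E'
= 4.3 / 23.41
= 0.1837

tan delta = 0.1837


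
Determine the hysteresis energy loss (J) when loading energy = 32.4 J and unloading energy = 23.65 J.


Hysteresis loss = loading - unloading
= 32.4 - 23.65
= 8.75 J

8.75 J


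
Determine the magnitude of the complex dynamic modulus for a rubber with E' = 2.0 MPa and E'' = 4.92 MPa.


|E*| = sqrt(E'^2 + E''^2)
= sqrt(2.0^2 + 4.92^2)
= sqrt(4.0000 + 24.2064)
= 5.311 MPa

5.311 MPa


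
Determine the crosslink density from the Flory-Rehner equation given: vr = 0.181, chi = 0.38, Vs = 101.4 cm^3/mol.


ln(1 - vr) = ln(1 - 0.181) = -0.1997
Numerator = -((-0.1997) + 0.181 + 0.38 * 0.181^2) = 0.0062
Denominator = 101.4 * (0.181^(1/3) - 0.181/2) = 48.1818
nu = 0.0062 / 48.1818 = 1.2914e-04 mol/cm^3

1.2914e-04 mol/cm^3


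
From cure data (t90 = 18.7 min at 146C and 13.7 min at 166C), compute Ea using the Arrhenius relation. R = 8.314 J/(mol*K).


T1 = 419.15 K, T2 = 439.15 K
1/T1 - 1/T2 = 1.0865e-04
ln(t1/t2) = ln(18.7/13.7) = 0.3111
Ea = 8.314 * 0.3111 / 1.0865e-04 = 23806.8013 J/mol
Ea = 23.81 kJ/mol

23.81 kJ/mol


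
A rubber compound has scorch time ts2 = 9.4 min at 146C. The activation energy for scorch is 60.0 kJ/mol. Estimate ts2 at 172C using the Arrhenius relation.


Convert temperatures: T1 = 146 + 273.15 = 419.15 K, T2 = 172 + 273.15 = 445.15 K
ts2_new = 9.4 * exp(60000 / 8.314 * (1/445.15 - 1/419.15))
1/T2 - 1/T1 = -1.3935e-04
ts2_new = 3.44 min

3.44 min


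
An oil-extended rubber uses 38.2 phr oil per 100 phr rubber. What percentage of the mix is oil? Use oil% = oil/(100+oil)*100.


Oil % = oil / (100 + oil) * 100
= 38.2 / (100 + 38.2) * 100
= 38.2 / 138.2 * 100
= 27.64%

27.64%


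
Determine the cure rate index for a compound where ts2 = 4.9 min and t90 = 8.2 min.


CRI = 100 / (t90 - ts2)
= 100 / (8.2 - 4.9)
= 100 / 3.3
= 30.3 min^-1

30.3 min^-1


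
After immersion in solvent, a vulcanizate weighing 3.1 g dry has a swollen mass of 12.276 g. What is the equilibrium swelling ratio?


Q = W_swollen / W_dry
Q = 12.276 / 3.1
Q = 3.96

Q = 3.96


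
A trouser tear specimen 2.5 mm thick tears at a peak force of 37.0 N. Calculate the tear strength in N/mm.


Tear strength = force / thickness
= 37.0 / 2.5
= 14.8 N/mm

14.8 N/mm


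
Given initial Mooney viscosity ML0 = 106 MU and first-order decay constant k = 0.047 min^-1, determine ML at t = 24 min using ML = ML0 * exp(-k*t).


ML = ML0 * exp(-k * t)
ML = 106 * exp(-0.047 * 24)
ML = 106 * 0.3237
ML = 34.31 MU

34.31 MU


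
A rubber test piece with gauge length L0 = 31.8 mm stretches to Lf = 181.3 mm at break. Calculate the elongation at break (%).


Elongation = (Lf - L0) / L0 * 100
= (181.3 - 31.8) / 31.8 * 100
= 149.5 / 31.8 * 100
= 470.1%

470.1%


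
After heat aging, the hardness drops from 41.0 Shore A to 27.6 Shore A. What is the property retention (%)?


Retention = aged / original * 100
= 27.6 / 41.0 * 100
= 67.3%

67.3%


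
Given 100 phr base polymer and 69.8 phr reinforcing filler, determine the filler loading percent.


Filler % = filler / (rubber + filler) * 100
= 69.8 / (100 + 69.8) * 100
= 69.8 / 169.8 * 100
= 41.11%

41.11%


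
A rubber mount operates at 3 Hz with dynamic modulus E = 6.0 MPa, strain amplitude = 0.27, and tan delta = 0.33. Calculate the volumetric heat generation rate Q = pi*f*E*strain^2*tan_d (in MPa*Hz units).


Q = pi * f * E * strain^2 * tan_d
= pi * 3 * 6.0 * 0.27^2 * 0.33
= pi * 3 * 6.0 * 0.0729 * 0.33
= 1.3604

Q = 1.3604


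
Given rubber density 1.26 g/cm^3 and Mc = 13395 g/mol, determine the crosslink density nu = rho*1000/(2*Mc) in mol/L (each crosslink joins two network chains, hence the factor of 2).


nu = rho * 1000 / (2 * Mc)
nu = 1.26 * 1000 / (2 * 13395)
nu = 1260.0 / 26790
nu = 0.0470 mol/L

0.0470 mol/L


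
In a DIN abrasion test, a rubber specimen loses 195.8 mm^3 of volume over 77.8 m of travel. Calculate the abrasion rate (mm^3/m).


Rate = volume_loss / distance
= 195.8 / 77.8
= 2.517 mm^3/m

2.517 mm^3/m


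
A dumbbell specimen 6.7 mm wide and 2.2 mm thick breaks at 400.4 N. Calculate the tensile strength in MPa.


Area = width * thickness = 6.7 * 2.2 = 14.74 mm^2
TS = force / area = 400.4 / 14.74 = 27.16 MPa

27.16 MPa


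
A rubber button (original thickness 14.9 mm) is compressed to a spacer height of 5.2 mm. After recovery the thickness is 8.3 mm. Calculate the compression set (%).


CS = (t0 - recovered) / (t0 - ts) * 100
= (14.9 - 8.3) / (14.9 - 5.2) * 100
= 6.6 / 9.7 * 100
= 68.0%

68.0%


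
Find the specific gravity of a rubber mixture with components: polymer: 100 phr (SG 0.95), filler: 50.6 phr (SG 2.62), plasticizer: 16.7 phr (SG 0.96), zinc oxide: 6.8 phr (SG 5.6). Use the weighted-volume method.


Sum of weights = 174.1
Volume contributions:
  polymer: 100/0.95 = 105.2632
  filler: 50.6/2.62 = 19.3130
  plasticizer: 16.7/0.96 = 17.3958
  zinc oxide: 6.8/5.6 = 1.2143
Sum of volumes = 143.1863
SG = 174.1 / 143.1863 = 1.216

SG = 1.216


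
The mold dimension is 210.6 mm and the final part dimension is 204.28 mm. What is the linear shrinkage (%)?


Shrinkage = (mold - part) / mold * 100
= (210.6 - 204.28) / 210.6 * 100
= 6.32 / 210.6 * 100
= 3.0%

3.0%


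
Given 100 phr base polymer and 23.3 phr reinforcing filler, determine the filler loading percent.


Filler % = filler / (rubber + filler) * 100
= 23.3 / (100 + 23.3) * 100
= 23.3 / 123.3 * 100
= 18.9%

18.9%


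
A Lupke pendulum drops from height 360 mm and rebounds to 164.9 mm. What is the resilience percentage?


Resilience = h_rebound / h_drop * 100
= 164.9 / 360 * 100
= 45.8%

45.8%


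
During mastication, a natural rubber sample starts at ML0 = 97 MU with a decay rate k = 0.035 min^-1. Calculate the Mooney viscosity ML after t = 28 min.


ML = ML0 * exp(-k * t)
ML = 97 * exp(-0.035 * 28)
ML = 97 * 0.3753
ML = 36.41 MU

36.41 MU


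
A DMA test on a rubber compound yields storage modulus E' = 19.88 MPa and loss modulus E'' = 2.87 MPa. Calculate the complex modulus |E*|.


|E*| = sqrt(E'^2 + E''^2)
= sqrt(19.88^2 + 2.87^2)
= sqrt(395.2144 + 8.2369)
= 20.086 MPa

20.086 MPa


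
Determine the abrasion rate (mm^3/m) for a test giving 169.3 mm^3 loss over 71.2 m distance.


Rate = volume_loss / distance
= 169.3 / 71.2
= 2.378 mm^3/m

2.378 mm^3/m


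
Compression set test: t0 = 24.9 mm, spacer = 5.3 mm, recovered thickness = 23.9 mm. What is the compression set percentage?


CS = (t0 - recovered) / (t0 - ts) * 100
= (24.9 - 23.9) / (24.9 - 5.3) * 100
= 1.0 / 19.6 * 100
= 5.1%

5.1%


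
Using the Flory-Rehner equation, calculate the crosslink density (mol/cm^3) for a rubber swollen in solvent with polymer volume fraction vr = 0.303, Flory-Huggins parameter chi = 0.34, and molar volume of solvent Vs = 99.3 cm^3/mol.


ln(1 - vr) = ln(1 - 0.303) = -0.3610
Numerator = -((-0.3610) + 0.303 + 0.34 * 0.303^2) = 0.0268
Denominator = 99.3 * (0.303^(1/3) - 0.303/2) = 51.6516
nu = 0.0268 / 51.6516 = 5.1799e-04 mol/cm^3

5.1799e-04 mol/cm^3


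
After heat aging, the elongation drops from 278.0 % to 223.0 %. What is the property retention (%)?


Retention = aged / original * 100
= 223.0 / 278.0 * 100
= 80.2%

80.2%


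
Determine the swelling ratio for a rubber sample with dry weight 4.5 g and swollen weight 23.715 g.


Q = W_swollen / W_dry
Q = 23.715 / 4.5
Q = 5.27

Q = 5.27


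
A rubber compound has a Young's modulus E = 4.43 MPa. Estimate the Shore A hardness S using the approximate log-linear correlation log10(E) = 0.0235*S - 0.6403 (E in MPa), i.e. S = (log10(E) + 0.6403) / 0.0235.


log10(E) = 0.0235*S - 0.6403  =>  S = (log10(E) + 0.6403) / 0.0235
log10(4.43) = 0.646404
S = (0.646404 + 0.6403) / 0.0235 = 1.286704 / 0.0235
S = 54.8

Shore A = 54.8


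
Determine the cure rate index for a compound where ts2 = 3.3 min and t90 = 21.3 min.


CRI = 100 / (t90 - ts2)
= 100 / (21.3 - 3.3)
= 100 / 18.0
= 5.56 min^-1

5.56 min^-1


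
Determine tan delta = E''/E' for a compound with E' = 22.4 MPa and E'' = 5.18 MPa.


tan delta = E'' / E'
= 5.18 / 22.4
= 0.2313

tan delta = 0.2313


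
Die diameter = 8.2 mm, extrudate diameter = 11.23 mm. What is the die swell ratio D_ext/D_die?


Die swell ratio = D_extrudate / D_die
= 11.23 / 8.2
= 1.37

Die swell = 1.37


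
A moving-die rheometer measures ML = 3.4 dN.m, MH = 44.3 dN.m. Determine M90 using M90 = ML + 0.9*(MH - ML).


M90 = ML + 0.9 * (MH - ML)
M90 = 3.4 + 0.9 * (44.3 - 3.4)
M90 = 3.4 + 0.9 * 40.9
M90 = 40.21 dN.m

40.21 dN.m


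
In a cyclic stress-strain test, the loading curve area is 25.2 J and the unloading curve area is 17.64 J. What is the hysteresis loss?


Hysteresis loss = loading - unloading
= 25.2 - 17.64
= 7.56 J

7.56 J


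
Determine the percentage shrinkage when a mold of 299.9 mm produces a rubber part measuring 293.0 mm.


Shrinkage = (mold - part) / mold * 100
= (299.9 - 293.0) / 299.9 * 100
= 6.9 / 299.9 * 100
= 2.3%

2.3%


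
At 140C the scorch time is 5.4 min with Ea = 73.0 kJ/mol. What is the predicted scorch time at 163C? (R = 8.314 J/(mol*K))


Convert temperatures: T1 = 140 + 273.15 = 413.15 K, T2 = 163 + 273.15 = 436.15 K
ts2_new = 5.4 * exp(73000 / 8.314 * (1/436.15 - 1/413.15))
1/T2 - 1/T1 = -1.2764e-04
ts2_new = 1.76 min

1.76 min


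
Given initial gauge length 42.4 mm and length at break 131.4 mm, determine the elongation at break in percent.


Elongation = (Lf - L0) / L0 * 100
= (131.4 - 42.4) / 42.4 * 100
= 89.0 / 42.4 * 100
= 209.9%

209.9%


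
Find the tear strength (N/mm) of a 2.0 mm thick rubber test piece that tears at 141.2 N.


Tear strength = force / thickness
= 141.2 / 2.0
= 70.6 N/mm

70.6 N/mm


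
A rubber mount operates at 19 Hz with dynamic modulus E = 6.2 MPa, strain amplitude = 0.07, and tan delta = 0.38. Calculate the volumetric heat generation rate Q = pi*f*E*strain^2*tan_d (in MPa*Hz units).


Q = pi * f * E * strain^2 * tan_d
= pi * 19 * 6.2 * 0.07^2 * 0.38
= pi * 19 * 6.2 * 0.0049 * 0.38
= 0.6891

Q = 0.6891


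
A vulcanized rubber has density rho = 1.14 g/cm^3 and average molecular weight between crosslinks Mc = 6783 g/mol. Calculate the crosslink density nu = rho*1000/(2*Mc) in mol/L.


nu = rho * 1000 / (2 * Mc)
nu = 1.14 * 1000 / (2 * 6783)
nu = 1140.0 / 13566
nu = 0.0840 mol/L

0.0840 mol/L


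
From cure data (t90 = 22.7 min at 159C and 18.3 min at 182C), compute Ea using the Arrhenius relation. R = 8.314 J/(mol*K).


T1 = 432.15 K, T2 = 455.15 K
1/T1 - 1/T2 = 1.1693e-04
ln(t1/t2) = ln(22.7/18.3) = 0.2155
Ea = 8.314 * 0.2155 / 1.1693e-04 = 15319.5389 J/mol
Ea = 15.32 kJ/mol

15.32 kJ/mol


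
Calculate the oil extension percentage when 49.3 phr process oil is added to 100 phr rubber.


Oil % = oil / (100 + oil) * 100
= 49.3 / (100 + 49.3) * 100
= 49.3 / 149.3 * 100
= 33.02%

33.02%


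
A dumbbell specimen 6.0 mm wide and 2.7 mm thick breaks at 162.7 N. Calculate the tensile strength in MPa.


Area = width * thickness = 6.0 * 2.7 = 16.2 mm^2
TS = force / area = 162.7 / 16.2 = 10.04 MPa

10.04 MPa


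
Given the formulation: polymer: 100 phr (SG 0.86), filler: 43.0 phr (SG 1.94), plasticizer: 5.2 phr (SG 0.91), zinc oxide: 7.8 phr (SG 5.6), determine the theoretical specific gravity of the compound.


Sum of weights = 156.0
Volume contributions:
  polymer: 100/0.86 = 116.2791
  filler: 43.0/1.94 = 22.1649
  plasticizer: 5.2/0.91 = 5.7143
  zinc oxide: 7.8/5.6 = 1.3929
Sum of volumes = 145.5512
SG = 156.0 / 145.5512 = 1.072

SG = 1.072


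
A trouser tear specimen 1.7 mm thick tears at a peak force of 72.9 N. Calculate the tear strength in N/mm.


Tear strength = force / thickness
= 72.9 / 1.7
= 42.88 N/mm

42.88 N/mm


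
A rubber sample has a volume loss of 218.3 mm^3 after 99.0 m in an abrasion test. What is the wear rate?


Rate = volume_loss / distance
= 218.3 / 99.0
= 2.205 mm^3/m

2.205 mm^3/m


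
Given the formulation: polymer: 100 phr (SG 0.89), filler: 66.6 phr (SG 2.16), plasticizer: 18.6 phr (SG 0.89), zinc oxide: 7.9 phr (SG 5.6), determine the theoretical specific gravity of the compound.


Sum of weights = 193.1
Volume contributions:
  polymer: 100/0.89 = 112.3596
  filler: 66.6/2.16 = 30.8333
  plasticizer: 18.6/0.89 = 20.8989
  zinc oxide: 7.9/5.6 = 1.4107
Sum of volumes = 165.5025
SG = 193.1 / 165.5025 = 1.167

SG = 1.167


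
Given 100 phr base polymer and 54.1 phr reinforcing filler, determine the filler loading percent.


Filler % = filler / (rubber + filler) * 100
= 54.1 / (100 + 54.1) * 100
= 54.1 / 154.1 * 100
= 35.11%

35.11%
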